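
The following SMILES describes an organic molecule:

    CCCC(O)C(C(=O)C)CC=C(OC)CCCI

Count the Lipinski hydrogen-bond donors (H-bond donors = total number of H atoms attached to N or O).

1

Donors: find every N or O and count the H atoms it carries.
  atom 5 (O): bond orders sum to 1 → 1 H
  atom 8 (O): bond orders sum to 2 → 0 H
  atom 13 (O): bond orders sum to 2 → 0 H
Lipinski HBD = 1.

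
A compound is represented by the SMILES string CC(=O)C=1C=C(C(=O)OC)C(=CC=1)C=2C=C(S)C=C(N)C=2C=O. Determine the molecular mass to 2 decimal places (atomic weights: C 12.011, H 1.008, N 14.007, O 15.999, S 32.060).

329.37 g/mol

First, the molecular formula is C17H15NO4S (counting implicit H from valence).
  C: 17 × 12.011 = 204.187
  H: 15 × 1.008 = 15.120
  N: 1 × 14.007 = 14.007
  O: 4 × 15.999 = 63.996
  S: 1 × 32.060 = 32.060
Sum: 17×12.011 + 15×1.008 + 1×14.007 + 4×15.999 + 1×32.060 = 329.370 → 329.37 g/mol.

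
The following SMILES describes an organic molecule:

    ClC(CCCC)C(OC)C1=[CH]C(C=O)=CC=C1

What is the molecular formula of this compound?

Walk through each heavy atom and fill implicit hydrogens from standard valence (C 4, N 3, O 2, S 2, halogen 1):
  atom 1: Cl (halogen, monovalent) → 0 H
  atom 2: C, bond orders sum to 3 (valence 4) → 1 H
  atom 3: C, bond orders sum to 2 (valence 4) → 2 H
  atom 4: C, bond orders sum to 2 (valence 4) → 2 H
  atom 5: C, bond orders sum to 2 (valence 4) → 2 H
  atom 6: C, bond orders sum to 1 (valence 4) → 3 H
  atom 7: C, bond orders sum to 3 (valence 4) → 1 H
  atom 8: O, bond orders sum to 2 (valence 2) → 0 H
  atom 9: C, bond orders sum to 1 (valence 4) → 3 H
  atom 10: C, bond orders sum to 4 (valence 4) → 0 H
  atom 11: C with explicit H count 1
  atom 12: C, bond orders sum to 4 (valence 4) → 0 H
  atom 13: C, bond orders sum to 3 (valence 4) → 1 H
  atom 14: O, bond orders sum to 2 (valence 2) → 0 H
  atom 15: C, bond orders sum to 3 (valence 4) → 1 H
  atom 16: C, bond orders sum to 3 (valence 4) → 1 H
  atom 17: C, bond orders sum to 3 (valence 4) → 1 H
Totals → C:14, H:19, Cl:1, O:2.

C14H19ClO2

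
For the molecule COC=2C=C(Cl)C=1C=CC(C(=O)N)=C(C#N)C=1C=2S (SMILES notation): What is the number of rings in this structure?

In SMILES, each pair of matching ring-closure digits denotes one ring-closing bond; the number of such bonds equals the number of independent rings.
Ring-closure bonds here: 2.

2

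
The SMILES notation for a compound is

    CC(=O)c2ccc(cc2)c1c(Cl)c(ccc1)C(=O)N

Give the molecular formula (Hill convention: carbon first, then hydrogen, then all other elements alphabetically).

C15H12ClNO2

Walk through each heavy atom and fill implicit hydrogens from standard valence (C 4, N 3, O 2, S 2, halogen 1); for lowercase aromatic atoms, an aromatic c carries 1 H when it has two neighbours and 0 H with three, and aromatic n carries 0 H:
  atom 1: C, bond orders sum to 1 (valence 4) → 3 H
  atom 2: C, bond orders sum to 4 (valence 4) → 0 H
  atom 3: O, bond orders sum to 2 (valence 2) → 0 H
  atom 4: aromatic c, 3 neighbours → 0 H
  atom 5: aromatic c, 2 neighbours → 1 H
  atom 6: aromatic c, 2 neighbours → 1 H
  atom 7: aromatic c, 3 neighbours → 0 H
  atom 8: aromatic c, 2 neighbours → 1 H
  atom 9: aromatic c, 2 neighbours → 1 H
  atom 10: aromatic c, 3 neighbours → 0 H
  atom 11: aromatic c, 3 neighbours → 0 H
  atom 12: Cl (halogen, monovalent) → 0 H
  atom 13: aromatic c, 3 neighbours → 0 H
  atom 14: aromatic c, 2 neighbours → 1 H
  atom 15: aromatic c, 2 neighbours → 1 H
  atom 16: aromatic c, 2 neighbours → 1 H
  atom 17: C, bond orders sum to 4 (valence 4) → 0 H
  atom 18: O, bond orders sum to 2 (valence 2) → 0 H
  atom 19: N, bond orders sum to 1 (valence 3) → 2 H
Totals → C:15, H:12, Cl:1, N:1, O:2.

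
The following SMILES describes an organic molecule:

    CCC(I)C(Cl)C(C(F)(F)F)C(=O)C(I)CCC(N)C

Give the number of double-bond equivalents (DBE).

1

Degree of unsaturation = (number of rings) + (number of π bonds).
Ring closures in the SMILES: 0.
π bonds: 1 double bond (each 1 DoU) → 1 DoU from unsaturation.
Total DoU = 0 + 1 = 1.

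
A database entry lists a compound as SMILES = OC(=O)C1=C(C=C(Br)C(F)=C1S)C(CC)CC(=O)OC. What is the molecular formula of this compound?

C13H14BrFO4S

Walk through each heavy atom and fill implicit hydrogens from standard valence (C 4, N 3, O 2, S 2, halogen 1):
  atom 1: O, bond orders sum to 1 (valence 2) → 1 H
  atom 2: C, bond orders sum to 4 (valence 4) → 0 H
  atom 3: O, bond orders sum to 2 (valence 2) → 0 H
  atom 4: C, bond orders sum to 4 (valence 4) → 0 H
  atom 5: C, bond orders sum to 4 (valence 4) → 0 H
  atom 6: C, bond orders sum to 3 (valence 4) → 1 H
  atom 7: C, bond orders sum to 4 (valence 4) → 0 H
  atom 8: Br (halogen, monovalent) → 0 H
  atom 9: C, bond orders sum to 4 (valence 4) → 0 H
  atom 10: F (halogen, monovalent) → 0 H
  atom 11: C, bond orders sum to 4 (valence 4) → 0 H
  atom 12: S, bond orders sum to 1 (valence 2) → 1 H
  atom 13: C, bond orders sum to 3 (valence 4) → 1 H
  atom 14: C, bond orders sum to 2 (valence 4) → 2 H
  atom 15: C, bond orders sum to 1 (valence 4) → 3 H
  atom 16: C, bond orders sum to 2 (valence 4) → 2 H
  atom 17: C, bond orders sum to 4 (valence 4) → 0 H
  atom 18: O, bond orders sum to 2 (valence 2) → 0 H
  atom 19: O, bond orders sum to 2 (valence 2) → 0 H
  atom 20: C, bond orders sum to 1 (valence 4) → 3 H
Totals → C:13, H:14, Br:1, F:1, O:4, S:1.
In Hill order: C13H14BrFO4S.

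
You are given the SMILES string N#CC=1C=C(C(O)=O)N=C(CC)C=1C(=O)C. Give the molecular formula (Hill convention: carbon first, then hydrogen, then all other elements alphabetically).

C11H10N2O3

Walk through each heavy atom and fill implicit hydrogens from standard valence (C 4, N 3, O 2, S 2, halogen 1):
  atom 1: N, bond orders sum to 3 (valence 3) → 0 H
  atom 2: C, bond orders sum to 4 (valence 4) → 0 H
  atom 3: C, bond orders sum to 4 (valence 4) → 0 H
  atom 4: C, bond orders sum to 3 (valence 4) → 1 H
  atom 5: C, bond orders sum to 4 (valence 4) → 0 H
  atom 6: C, bond orders sum to 4 (valence 4) → 0 H
  atom 7: O, bond orders sum to 1 (valence 2) → 1 H
  atom 8: O, bond orders sum to 2 (valence 2) → 0 H
  atom 9: N, bond orders sum to 3 (valence 3) → 0 H
  atom 10: C, bond orders sum to 4 (valence 4) → 0 H
  atom 11: C, bond orders sum to 2 (valence 4) → 2 H
  atom 12: C, bond orders sum to 1 (valence 4) → 3 H
  atom 13: C, bond orders sum to 4 (valence 4) → 0 H
  atom 14: C, bond orders sum to 4 (valence 4) → 0 H
  atom 15: O, bond orders sum to 2 (valence 2) → 0 H
  atom 16: C, bond orders sum to 1 (valence 4) → 3 H
Totals → C:11, H:10, N:2, O:3.
In Hill order: C11H10N2O3.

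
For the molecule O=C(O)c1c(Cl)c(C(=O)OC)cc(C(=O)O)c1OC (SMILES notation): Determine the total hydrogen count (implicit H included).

9

Walk through each heavy atom and fill implicit hydrogens from standard valence (C 4, N 3, O 2, S 2, halogen 1); for lowercase aromatic atoms, an aromatic c carries 1 H when it has two neighbours and 0 H with three, and aromatic n carries 0 H:
  atom 1: O, bond orders sum to 2 (valence 2) → 0 H
  atom 2: C, bond orders sum to 4 (valence 4) → 0 H
  atom 3: O, bond orders sum to 1 (valence 2) → 1 H
  atom 4: aromatic c, 3 neighbours → 0 H
  atom 5: aromatic c, 3 neighbours → 0 H
  atom 6: Cl (halogen, monovalent) → 0 H
  atom 7: aromatic c, 3 neighbours → 0 H
  atom 8: C, bond orders sum to 4 (valence 4) → 0 H
  atom 9: O, bond orders sum to 2 (valence 2) → 0 H
  atom 10: O, bond orders sum to 2 (valence 2) → 0 H
  atom 11: C, bond orders sum to 1 (valence 4) → 3 H
  atom 12: aromatic c, 2 neighbours → 1 H
  atom 13: aromatic c, 3 neighbours → 0 H
  atom 14: C, bond orders sum to 4 (valence 4) → 0 H
  atom 15: O, bond orders sum to 2 (valence 2) → 0 H
  atom 16: O, bond orders sum to 1 (valence 2) → 1 H
  atom 17: aromatic c, 3 neighbours → 0 H
  atom 18: O, bond orders sum to 2 (valence 2) → 0 H
  atom 19: C, bond orders sum to 1 (valence 4) → 3 H
Total hydrogens: 9.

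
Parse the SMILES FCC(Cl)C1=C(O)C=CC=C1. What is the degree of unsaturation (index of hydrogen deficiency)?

Molecular formula: C8H8ClFO.
DoU = (2C + 2 + N − H − X) / 2, where X is the halogen count and O/S are ignored.
    = (2·8 + 2 + 0 − 8 − 2) / 2 = 8 / 2 = 4.

4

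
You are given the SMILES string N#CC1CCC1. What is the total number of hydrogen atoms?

Walk through each heavy atom and fill implicit hydrogens from standard valence (C 4, N 3, O 2, S 2, halogen 1):
  atom 1: N, bond orders sum to 3 (valence 3) → 0 H
  atom 2: C, bond orders sum to 4 (valence 4) → 0 H
  atom 3: C, bond orders sum to 3 (valence 4) → 1 H
  atom 4: C, bond orders sum to 2 (valence 4) → 2 H
  atom 5: C, bond orders sum to 2 (valence 4) → 2 H
  atom 6: C, bond orders sum to 2 (valence 4) → 2 H
Total hydrogens: 7.

7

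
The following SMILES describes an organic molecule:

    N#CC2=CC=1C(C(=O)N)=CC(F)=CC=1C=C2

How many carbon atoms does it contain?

12

Count every carbon token in the SMILES (each C, including those in ring-closure positions and inside branches).
Carbon count: 12.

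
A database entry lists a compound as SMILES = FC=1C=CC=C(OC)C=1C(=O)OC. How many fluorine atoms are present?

1

Scan the SMILES for F atoms (remember two-letter symbols like Cl and Br are single atoms).
Fluorine count: 1.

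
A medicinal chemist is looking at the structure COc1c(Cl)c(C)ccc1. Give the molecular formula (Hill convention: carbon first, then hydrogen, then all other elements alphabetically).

Walk through each heavy atom and fill implicit hydrogens from standard valence (C 4, N 3, O 2, S 2, halogen 1); for lowercase aromatic atoms, an aromatic c carries 1 H when it has two neighbours and 0 H with three, and aromatic n carries 0 H:
  atom 1: C, bond orders sum to 1 (valence 4) → 3 H
  atom 2: O, bond orders sum to 2 (valence 2) → 0 H
  atom 3: aromatic c, 3 neighbours → 0 H
  atom 4: aromatic c, 3 neighbours → 0 H
  atom 5: Cl (halogen, monovalent) → 0 H
  atom 6: aromatic c, 3 neighbours → 0 H
  atom 7: C, bond orders sum to 1 (valence 4) → 3 H
  atom 8: aromatic c, 2 neighbours → 1 H
  atom 9: aromatic c, 2 neighbours → 1 H
  atom 10: aromatic c, 2 neighbours → 1 H
Totals → C:8, H:9, Cl:1, O:1.

C8H9ClO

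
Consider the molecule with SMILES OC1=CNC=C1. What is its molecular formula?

C4H5NO

Walk through each heavy atom and fill implicit hydrogens from standard valence (C 4, N 3, O 2, S 2, halogen 1):
  atom 1: O, bond orders sum to 1 (valence 2) → 1 H
  atom 2: C, bond orders sum to 4 (valence 4) → 0 H
  atom 3: C, bond orders sum to 3 (valence 4) → 1 H
  atom 4: N, bond orders sum to 2 (valence 3) → 1 H
  atom 5: C, bond orders sum to 3 (valence 4) → 1 H
  atom 6: C, bond orders sum to 3 (valence 4) → 1 H
Totals → C:4, H:5, N:1, O:1.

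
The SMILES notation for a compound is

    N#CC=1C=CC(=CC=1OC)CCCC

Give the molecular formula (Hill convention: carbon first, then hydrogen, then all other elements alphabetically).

C12H15NO

Walk through each heavy atom and fill implicit hydrogens from standard valence (C 4, N 3, O 2, S 2, halogen 1):
  atom 1: N, bond orders sum to 3 (valence 3) → 0 H
  atom 2: C, bond orders sum to 4 (valence 4) → 0 H
  atom 3: C, bond orders sum to 4 (valence 4) → 0 H
  atom 4: C, bond orders sum to 3 (valence 4) → 1 H
  atom 5: C, bond orders sum to 3 (valence 4) → 1 H
  atom 6: C, bond orders sum to 4 (valence 4) → 0 H
  atom 7: C, bond orders sum to 3 (valence 4) → 1 H
  atom 8: C, bond orders sum to 4 (valence 4) → 0 H
  atom 9: O, bond orders sum to 2 (valence 2) → 0 H
  atom 10: C, bond orders sum to 1 (valence 4) → 3 H
  atom 11: C, bond orders sum to 2 (valence 4) → 2 H
  atom 12: C, bond orders sum to 2 (valence 4) → 2 H
  atom 13: C, bond orders sum to 2 (valence 4) → 2 H
  atom 14: C, bond orders sum to 1 (valence 4) → 3 H
Totals → C:12, H:15, N:1, O:1.
In Hill order: C12H15NO.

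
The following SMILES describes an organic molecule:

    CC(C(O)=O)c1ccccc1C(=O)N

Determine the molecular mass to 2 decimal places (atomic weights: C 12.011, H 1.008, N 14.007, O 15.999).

First, the molecular formula is C10H11NO3 (counting implicit H from valence).
  C: 10 × 12.011 = 120.110
  H: 11 × 1.008 = 11.088
  N: 1 × 14.007 = 14.007
  O: 3 × 15.999 = 47.997
Sum: 10×12.011 + 11×1.008 + 1×14.007 + 3×15.999 = 193.202 → 193.20 g/mol.

193.20 g/mol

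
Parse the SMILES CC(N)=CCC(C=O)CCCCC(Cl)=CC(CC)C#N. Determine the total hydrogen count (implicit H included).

Walk through each heavy atom and fill implicit hydrogens from standard valence (C 4, N 3, O 2, S 2, halogen 1):
  atom 1: C, bond orders sum to 1 (valence 4) → 3 H
  atom 2: C, bond orders sum to 4 (valence 4) → 0 H
  atom 3: N, bond orders sum to 1 (valence 3) → 2 H
  atom 4: C, bond orders sum to 3 (valence 4) → 1 H
  atom 5: C, bond orders sum to 2 (valence 4) → 2 H
  atom 6: C, bond orders sum to 3 (valence 4) → 1 H
  atom 7: C, bond orders sum to 3 (valence 4) → 1 H
  atom 8: O, bond orders sum to 2 (valence 2) → 0 H
  atom 9: C, bond orders sum to 2 (valence 4) → 2 H
  atom 10: C, bond orders sum to 2 (valence 4) → 2 H
  atom 11: C, bond orders sum to 2 (valence 4) → 2 H
  atom 12: C, bond orders sum to 2 (valence 4) → 2 H
  atom 13: C, bond orders sum to 4 (valence 4) → 0 H
  atom 14: Cl (halogen, monovalent) → 0 H
  atom 15: C, bond orders sum to 3 (valence 4) → 1 H
  atom 16: C, bond orders sum to 3 (valence 4) → 1 H
  atom 17: C, bond orders sum to 2 (valence 4) → 2 H
  atom 18: C, bond orders sum to 1 (valence 4) → 3 H
  atom 19: C, bond orders sum to 4 (valence 4) → 0 H
  atom 20: N, bond orders sum to 3 (valence 3) → 0 H
Total hydrogens: 25.

25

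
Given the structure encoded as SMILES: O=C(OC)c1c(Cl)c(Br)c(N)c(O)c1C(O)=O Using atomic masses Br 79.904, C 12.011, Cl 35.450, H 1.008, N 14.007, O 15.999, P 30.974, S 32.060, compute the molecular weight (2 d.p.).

First, the molecular formula is C9H7BrClNO5 (counting implicit H from valence).
  Br: 1 × 79.904 = 79.904
  C: 9 × 12.011 = 108.099
  Cl: 1 × 35.450 = 35.450
  H: 7 × 1.008 = 7.056
  N: 1 × 14.007 = 14.007
  O: 5 × 15.999 = 79.995
Sum: 1×79.904 + 9×12.011 + 1×35.450 + 7×1.008 + 1×14.007 + 5×15.999 = 324.511 → 324.51 g/mol.

324.51 g/mol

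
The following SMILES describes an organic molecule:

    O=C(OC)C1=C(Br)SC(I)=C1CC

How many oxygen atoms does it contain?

Scan the SMILES for O atoms (remember two-letter symbols like Cl and Br are single atoms).
Oxygen count: 2.

2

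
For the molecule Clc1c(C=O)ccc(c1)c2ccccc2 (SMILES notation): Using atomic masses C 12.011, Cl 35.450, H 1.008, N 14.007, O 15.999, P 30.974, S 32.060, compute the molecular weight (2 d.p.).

216.66 g/mol

First, the molecular formula is C13H9ClO (counting implicit H from valence).
  C: 13 × 12.011 = 156.143
  Cl: 1 × 35.450 = 35.450
  H: 9 × 1.008 = 9.072
  O: 1 × 15.999 = 15.999
Sum: 13×12.011 + 1×35.450 + 9×1.008 + 1×15.999 = 216.664 → 216.66 g/mol.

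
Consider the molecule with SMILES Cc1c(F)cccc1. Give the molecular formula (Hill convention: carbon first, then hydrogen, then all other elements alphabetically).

C7H7F

Walk through each heavy atom and fill implicit hydrogens from standard valence (C 4, N 3, O 2, S 2, halogen 1); for lowercase aromatic atoms, an aromatic c carries 1 H when it has two neighbours and 0 H with three, and aromatic n carries 0 H:
  atom 1: C, bond orders sum to 1 (valence 4) → 3 H
  atom 2: aromatic c, 3 neighbours → 0 H
  atom 3: aromatic c, 3 neighbours → 0 H
  atom 4: F (halogen, monovalent) → 0 H
  atom 5: aromatic c, 2 neighbours → 1 H
  atom 6: aromatic c, 2 neighbours → 1 H
  atom 7: aromatic c, 2 neighbours → 1 H
  atom 8: aromatic c, 2 neighbours → 1 H
Totals → C:7, H:7, F:1.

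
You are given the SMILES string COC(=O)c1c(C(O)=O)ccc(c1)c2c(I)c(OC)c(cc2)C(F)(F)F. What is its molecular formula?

C17H12F3IO5

Walk through each heavy atom and fill implicit hydrogens from standard valence (C 4, N 3, O 2, S 2, halogen 1); for lowercase aromatic atoms, an aromatic c carries 1 H when it has two neighbours and 0 H with three, and aromatic n carries 0 H:
  atom 1: C, bond orders sum to 1 (valence 4) → 3 H
  atom 2: O, bond orders sum to 2 (valence 2) → 0 H
  atom 3: C, bond orders sum to 4 (valence 4) → 0 H
  atom 4: O, bond orders sum to 2 (valence 2) → 0 H
  atom 5: aromatic c, 3 neighbours → 0 H
  atom 6: aromatic c, 3 neighbours → 0 H
  atom 7: C, bond orders sum to 4 (valence 4) → 0 H
  atom 8: O, bond orders sum to 1 (valence 2) → 1 H
  atom 9: O, bond orders sum to 2 (valence 2) → 0 H
  atom 10: aromatic c, 2 neighbours → 1 H
  atom 11: aromatic c, 2 neighbours → 1 H
  atom 12: aromatic c, 3 neighbours → 0 H
  atom 13: aromatic c, 2 neighbours → 1 H
  atom 14: aromatic c, 3 neighbours → 0 H
  atom 15: aromatic c, 3 neighbours → 0 H
  atom 16: I (halogen, monovalent) → 0 H
  atom 17: aromatic c, 3 neighbours → 0 H
  atom 18: O, bond orders sum to 2 (valence 2) → 0 H
  atom 19: C, bond orders sum to 1 (valence 4) → 3 H
  atom 20: aromatic c, 3 neighbours → 0 H
  atom 21: aromatic c, 2 neighbours → 1 H
  atom 22: aromatic c, 2 neighbours → 1 H
  atom 23: C, bond orders sum to 4 (valence 4) → 0 H
  atom 24: F (halogen, monovalent) → 0 H
  atom 25: F (halogen, monovalent) → 0 H
  atom 26: F (halogen, monovalent) → 0 H
Totals → C:17, H:12, F:3, I:1, O:5.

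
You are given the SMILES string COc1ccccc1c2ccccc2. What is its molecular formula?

Walk through each heavy atom and fill implicit hydrogens from standard valence (C 4, N 3, O 2, S 2, halogen 1); for lowercase aromatic atoms, an aromatic c carries 1 H when it has two neighbours and 0 H with three, and aromatic n carries 0 H:
  atom 1: C, bond orders sum to 1 (valence 4) → 3 H
  atom 2: O, bond orders sum to 2 (valence 2) → 0 H
  atom 3: aromatic c, 3 neighbours → 0 H
  atom 4: aromatic c, 2 neighbours → 1 H
  atom 5: aromatic c, 2 neighbours → 1 H
  atom 6: aromatic c, 2 neighbours → 1 H
  atom 7: aromatic c, 2 neighbours → 1 H
  atom 8: aromatic c, 3 neighbours → 0 H
  atom 9: aromatic c, 3 neighbours → 0 H
  atom 10: aromatic c, 2 neighbours → 1 H
  atom 11: aromatic c, 2 neighbours → 1 H
  atom 12: aromatic c, 2 neighbours → 1 H
  atom 13: aromatic c, 2 neighbours → 1 H
  atom 14: aromatic c, 2 neighbours → 1 H
Totals → C:13, H:12, O:1.
In Hill order: C13H12O.

C13H12O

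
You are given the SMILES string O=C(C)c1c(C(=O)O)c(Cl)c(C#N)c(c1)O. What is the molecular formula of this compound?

Walk through each heavy atom and fill implicit hydrogens from standard valence (C 4, N 3, O 2, S 2, halogen 1); for lowercase aromatic atoms, an aromatic c carries 1 H when it has two neighbours and 0 H with three, and aromatic n carries 0 H:
  atom 1: O, bond orders sum to 2 (valence 2) → 0 H
  atom 2: C, bond orders sum to 4 (valence 4) → 0 H
  atom 3: C, bond orders sum to 1 (valence 4) → 3 H
  atom 4: aromatic c, 3 neighbours → 0 H
  atom 5: aromatic c, 3 neighbours → 0 H
  atom 6: C, bond orders sum to 4 (valence 4) → 0 H
  atom 7: O, bond orders sum to 2 (valence 2) → 0 H
  atom 8: O, bond orders sum to 1 (valence 2) → 1 H
  atom 9: aromatic c, 3 neighbours → 0 H
  atom 10: Cl (halogen, monovalent) → 0 H
  atom 11: aromatic c, 3 neighbours → 0 H
  atom 12: C, bond orders sum to 4 (valence 4) → 0 H
  atom 13: N, bond orders sum to 3 (valence 3) → 0 H
  atom 14: aromatic c, 3 neighbours → 0 H
  atom 15: aromatic c, 2 neighbours → 1 H
  atom 16: O, bond orders sum to 1 (valence 2) → 1 H
Totals → C:10, H:6, Cl:1, N:1, O:4.

C10H6ClNO4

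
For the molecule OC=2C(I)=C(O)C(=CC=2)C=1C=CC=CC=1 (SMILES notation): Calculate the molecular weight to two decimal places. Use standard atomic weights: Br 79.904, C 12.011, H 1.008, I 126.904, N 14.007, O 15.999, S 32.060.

First, the molecular formula is C12H9IO2 (counting implicit H from valence).
  C: 12 × 12.011 = 144.132
  H: 9 × 1.008 = 9.072
  I: 1 × 126.904 = 126.904
  O: 2 × 15.999 = 31.998
Sum: 12×12.011 + 9×1.008 + 1×126.904 + 2×15.999 = 312.106 → 312.11 g/mol.

312.11 g/mol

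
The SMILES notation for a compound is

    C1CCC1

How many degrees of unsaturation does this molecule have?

1

Degree of unsaturation = (number of rings) + (number of π bonds).
Ring closures in the SMILES: 1.
π bonds: none → 0 DoU from unsaturation.
Total DoU = 1 + 0 = 1.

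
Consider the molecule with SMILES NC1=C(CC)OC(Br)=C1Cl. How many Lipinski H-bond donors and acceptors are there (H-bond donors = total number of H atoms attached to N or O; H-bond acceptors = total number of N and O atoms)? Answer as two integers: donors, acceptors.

Donors: find every N or O and count the H atoms it carries.
  atom 1 (N): bond orders sum to 1 → 2 H
  atom 6 (O): bond orders sum to 2 → 0 H
Lipinski HBD = 2.
Acceptors: N atoms = 1, O atoms = 1 → HBA = 2.

2, 2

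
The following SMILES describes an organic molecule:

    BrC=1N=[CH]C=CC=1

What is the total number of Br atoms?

1

Scan the SMILES for Br atoms (remember two-letter symbols like Cl and Br are single atoms).
Bromine count: 1.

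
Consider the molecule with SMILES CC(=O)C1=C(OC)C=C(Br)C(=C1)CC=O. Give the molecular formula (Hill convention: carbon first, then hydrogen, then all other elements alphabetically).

Walk through each heavy atom and fill implicit hydrogens from standard valence (C 4, N 3, O 2, S 2, halogen 1):
  atom 1: C, bond orders sum to 1 (valence 4) → 3 H
  atom 2: C, bond orders sum to 4 (valence 4) → 0 H
  atom 3: O, bond orders sum to 2 (valence 2) → 0 H
  atom 4: C, bond orders sum to 4 (valence 4) → 0 H
  atom 5: C, bond orders sum to 4 (valence 4) → 0 H
  atom 6: O, bond orders sum to 2 (valence 2) → 0 H
  atom 7: C, bond orders sum to 1 (valence 4) → 3 H
  atom 8: C, bond orders sum to 3 (valence 4) → 1 H
  atom 9: C, bond orders sum to 4 (valence 4) → 0 H
  atom 10: Br (halogen, monovalent) → 0 H
  atom 11: C, bond orders sum to 4 (valence 4) → 0 H
  atom 12: C, bond orders sum to 3 (valence 4) → 1 H
  atom 13: C, bond orders sum to 2 (valence 4) → 2 H
  atom 14: C, bond orders sum to 3 (valence 4) → 1 H
  atom 15: O, bond orders sum to 2 (valence 2) → 0 H
Totals → C:11, H:11, Br:1, O:3.
In Hill order: C11H11BrO3.

C11H11BrO3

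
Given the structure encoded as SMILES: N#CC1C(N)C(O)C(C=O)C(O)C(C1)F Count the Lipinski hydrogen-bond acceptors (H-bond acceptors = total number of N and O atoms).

N atoms: 2; O atoms: 3.
Lipinski HBA = 2 + 3 = 5.

5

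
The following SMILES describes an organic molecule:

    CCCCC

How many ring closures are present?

In SMILES, each pair of matching ring-closure digits denotes one ring-closing bond; the number of such bonds equals the number of independent rings.
Ring-closure bonds here: 0.

0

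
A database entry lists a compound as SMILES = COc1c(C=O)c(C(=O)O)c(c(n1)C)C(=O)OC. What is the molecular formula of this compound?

Walk through each heavy atom and fill implicit hydrogens from standard valence (C 4, N 3, O 2, S 2, halogen 1); for lowercase aromatic atoms, an aromatic c carries 1 H when it has two neighbours and 0 H with three, and aromatic n carries 0 H:
  atom 1: C, bond orders sum to 1 (valence 4) → 3 H
  atom 2: O, bond orders sum to 2 (valence 2) → 0 H
  atom 3: aromatic c, 3 neighbours → 0 H
  atom 4: aromatic c, 3 neighbours → 0 H
  atom 5: C, bond orders sum to 3 (valence 4) → 1 H
  atom 6: O, bond orders sum to 2 (valence 2) → 0 H
  atom 7: aromatic c, 3 neighbours → 0 H
  atom 8: C, bond orders sum to 4 (valence 4) → 0 H
  atom 9: O, bond orders sum to 2 (valence 2) → 0 H
  atom 10: O, bond orders sum to 1 (valence 2) → 1 H
  atom 11: aromatic c, 3 neighbours → 0 H
  atom 12: aromatic c, 3 neighbours → 0 H
  atom 13: aromatic n, 2 neighbours → 0 H
  atom 14: C, bond orders sum to 1 (valence 4) → 3 H
  atom 15: C, bond orders sum to 4 (valence 4) → 0 H
  atom 16: O, bond orders sum to 2 (valence 2) → 0 H
  atom 17: O, bond orders sum to 2 (valence 2) → 0 H
  atom 18: C, bond orders sum to 1 (valence 4) → 3 H
Totals → C:11, H:11, N:1, O:6.

C11H11NO6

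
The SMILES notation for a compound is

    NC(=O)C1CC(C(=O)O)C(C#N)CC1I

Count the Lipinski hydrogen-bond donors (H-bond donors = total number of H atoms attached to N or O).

Donors: find every N or O and count the H atoms it carries.
  atom 1 (N): bond orders sum to 1 → 2 H
  atom 3 (O): bond orders sum to 2 → 0 H
  atom 8 (O): bond orders sum to 2 → 0 H
  atom 9 (O): bond orders sum to 1 → 1 H
  atom 12 (N): bond orders sum to 3 → 0 H
Lipinski HBD = 3.

3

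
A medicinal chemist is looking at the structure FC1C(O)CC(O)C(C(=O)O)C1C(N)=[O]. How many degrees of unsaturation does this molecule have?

3

Molecular formula: C8H12FNO5.
DoU = (2C + 2 + N − H − X) / 2, where X is the halogen count and O/S are ignored.
    = (2·8 + 2 + 1 − 12 − 1) / 2 = 6 / 2 = 3.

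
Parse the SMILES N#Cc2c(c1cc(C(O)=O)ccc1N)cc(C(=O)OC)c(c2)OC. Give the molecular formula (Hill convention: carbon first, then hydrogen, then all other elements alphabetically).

C17H14N2O5

Walk through each heavy atom and fill implicit hydrogens from standard valence (C 4, N 3, O 2, S 2, halogen 1); for lowercase aromatic atoms, an aromatic c carries 1 H when it has two neighbours and 0 H with three, and aromatic n carries 0 H:
  atom 1: N, bond orders sum to 3 (valence 3) → 0 H
  atom 2: C, bond orders sum to 4 (valence 4) → 0 H
  atom 3: aromatic c, 3 neighbours → 0 H
  atom 4: aromatic c, 3 neighbours → 0 H
  atom 5: aromatic c, 3 neighbours → 0 H
  atom 6: aromatic c, 2 neighbours → 1 H
  atom 7: aromatic c, 3 neighbours → 0 H
  atom 8: C, bond orders sum to 4 (valence 4) → 0 H
  atom 9: O, bond orders sum to 1 (valence 2) → 1 H
  atom 10: O, bond orders sum to 2 (valence 2) → 0 H
  atom 11: aromatic c, 2 neighbours → 1 H
  atom 12: aromatic c, 2 neighbours → 1 H
  atom 13: aromatic c, 3 neighbours → 0 H
  atom 14: N, bond orders sum to 1 (valence 3) → 2 H
  atom 15: aromatic c, 2 neighbours → 1 H
  atom 16: aromatic c, 3 neighbours → 0 H
  atom 17: C, bond orders sum to 4 (valence 4) → 0 H
  atom 18: O, bond orders sum to 2 (valence 2) → 0 H
  atom 19: O, bond orders sum to 2 (valence 2) → 0 H
  atom 20: C, bond orders sum to 1 (valence 4) → 3 H
  atom 21: aromatic c, 3 neighbours → 0 H
  atom 22: aromatic c, 2 neighbours → 1 H
  atom 23: O, bond orders sum to 2 (valence 2) → 0 H
  atom 24: C, bond orders sum to 1 (valence 4) → 3 H
Totals → C:17, H:14, N:2, O:5.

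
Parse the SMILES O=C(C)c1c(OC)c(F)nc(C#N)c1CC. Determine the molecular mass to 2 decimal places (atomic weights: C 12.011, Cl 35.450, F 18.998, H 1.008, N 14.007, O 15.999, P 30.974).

222.22 g/mol

First, the molecular formula is C11H11FN2O2 (counting implicit H from valence).
  C: 11 × 12.011 = 132.121
  F: 1 × 18.998 = 18.998
  H: 11 × 1.008 = 11.088
  N: 2 × 14.007 = 28.014
  O: 2 × 15.999 = 31.998
Sum: 11×12.011 + 1×18.998 + 11×1.008 + 2×14.007 + 2×15.999 = 222.219 → 222.22 g/mol.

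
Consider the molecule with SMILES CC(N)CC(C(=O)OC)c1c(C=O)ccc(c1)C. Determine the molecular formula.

Walk through each heavy atom and fill implicit hydrogens from standard valence (C 4, N 3, O 2, S 2, halogen 1); for lowercase aromatic atoms, an aromatic c carries 1 H when it has two neighbours and 0 H with three, and aromatic n carries 0 H:
  atom 1: C, bond orders sum to 1 (valence 4) → 3 H
  atom 2: C, bond orders sum to 3 (valence 4) → 1 H
  atom 3: N, bond orders sum to 1 (valence 3) → 2 H
  atom 4: C, bond orders sum to 2 (valence 4) → 2 H
  atom 5: C, bond orders sum to 3 (valence 4) → 1 H
  atom 6: C, bond orders sum to 4 (valence 4) → 0 H
  atom 7: O, bond orders sum to 2 (valence 2) → 0 H
  atom 8: O, bond orders sum to 2 (valence 2) → 0 H
  atom 9: C, bond orders sum to 1 (valence 4) → 3 H
  atom 10: aromatic c, 3 neighbours → 0 H
  atom 11: aromatic c, 3 neighbours → 0 H
  atom 12: C, bond orders sum to 3 (valence 4) → 1 H
  atom 13: O, bond orders sum to 2 (valence 2) → 0 H
  atom 14: aromatic c, 2 neighbours → 1 H
  atom 15: aromatic c, 2 neighbours → 1 H
  atom 16: aromatic c, 3 neighbours → 0 H
  atom 17: aromatic c, 2 neighbours → 1 H
  atom 18: C, bond orders sum to 1 (valence 4) → 3 H
Totals → C:14, H:19, N:1, O:3.

C14H19NO3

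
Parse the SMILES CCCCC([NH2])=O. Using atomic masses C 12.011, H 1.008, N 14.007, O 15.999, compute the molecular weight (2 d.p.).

First, the molecular formula is C5H11NO (counting implicit H from valence).
  C: 5 × 12.011 = 60.055
  H: 11 × 1.008 = 11.088
  N: 1 × 14.007 = 14.007
  O: 1 × 15.999 = 15.999
Sum: 5×12.011 + 11×1.008 + 1×14.007 + 1×15.999 = 101.149 → 101.15 g/mol.

101.15 g/mol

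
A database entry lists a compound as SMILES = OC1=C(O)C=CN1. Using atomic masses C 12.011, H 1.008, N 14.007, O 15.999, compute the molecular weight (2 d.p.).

First, the molecular formula is C4H5NO2 (counting implicit H from valence).
  C: 4 × 12.011 = 48.044
  H: 5 × 1.008 = 5.040
  N: 1 × 14.007 = 14.007
  O: 2 × 15.999 = 31.998
Sum: 4×12.011 + 5×1.008 + 1×14.007 + 2×15.999 = 99.089 → 99.09 g/mol.

99.09 g/mol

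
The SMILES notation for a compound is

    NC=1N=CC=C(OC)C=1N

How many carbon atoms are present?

Count every carbon token in the SMILES (each C, including those in ring-closure positions and inside branches).
Carbon count: 6.

6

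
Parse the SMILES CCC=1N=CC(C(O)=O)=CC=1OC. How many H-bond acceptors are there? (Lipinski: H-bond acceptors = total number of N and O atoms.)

4

N atoms: 1; O atoms: 3.
Lipinski HBA = 1 + 3 = 4.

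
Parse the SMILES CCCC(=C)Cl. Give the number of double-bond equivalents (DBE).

1

Molecular formula: C5H9Cl.
DoU = (2C + 2 + N − H − X) / 2, where X is the halogen count and O/S are ignored.
    = (2·5 + 2 + 0 − 9 − 1) / 2 = 2 / 2 = 1.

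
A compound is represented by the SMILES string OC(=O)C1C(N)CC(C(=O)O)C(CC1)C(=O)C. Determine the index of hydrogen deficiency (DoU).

Molecular formula: C11H17NO5.
DoU = (2C + 2 + N − H − X) / 2, where X is the halogen count and O/S are ignored.
    = (2·11 + 2 + 1 − 17 − 0) / 2 = 8 / 2 = 4.

4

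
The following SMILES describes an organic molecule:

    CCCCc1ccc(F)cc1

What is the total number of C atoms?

10

Count every carbon token in the SMILES (each C, including those in ring-closure positions and inside branches).
Carbon count: 10.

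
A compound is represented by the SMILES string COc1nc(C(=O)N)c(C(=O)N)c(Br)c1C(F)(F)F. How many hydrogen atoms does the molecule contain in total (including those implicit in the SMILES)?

7

Walk through each heavy atom and fill implicit hydrogens from standard valence (C 4, N 3, O 2, S 2, halogen 1); for lowercase aromatic atoms, an aromatic c carries 1 H when it has two neighbours and 0 H with three, and aromatic n carries 0 H:
  atom 1: C, bond orders sum to 1 (valence 4) → 3 H
  atom 2: O, bond orders sum to 2 (valence 2) → 0 H
  atom 3: aromatic c, 3 neighbours → 0 H
  atom 4: aromatic n, 2 neighbours → 0 H
  atom 5: aromatic c, 3 neighbours → 0 H
  atom 6: C, bond orders sum to 4 (valence 4) → 0 H
  atom 7: O, bond orders sum to 2 (valence 2) → 0 H
  atom 8: N, bond orders sum to 1 (valence 3) → 2 H
  atom 9: aromatic c, 3 neighbours → 0 H
  atom 10: C, bond orders sum to 4 (valence 4) → 0 H
  atom 11: O, bond orders sum to 2 (valence 2) → 0 H
  atom 12: N, bond orders sum to 1 (valence 3) → 2 H
  atom 13: aromatic c, 3 neighbours → 0 H
  atom 14: Br (halogen, monovalent) → 0 H
  atom 15: aromatic c, 3 neighbours → 0 H
  atom 16: C, bond orders sum to 4 (valence 4) → 0 H
  atom 17: F (halogen, monovalent) → 0 H
  atom 18: F (halogen, monovalent) → 0 H
  atom 19: F (halogen, monovalent) → 0 H
Total hydrogens: 7.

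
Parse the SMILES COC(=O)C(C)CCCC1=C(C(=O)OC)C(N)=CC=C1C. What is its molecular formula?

C16H23NO4

Walk through each heavy atom and fill implicit hydrogens from standard valence (C 4, N 3, O 2, S 2, halogen 1):
  atom 1: C, bond orders sum to 1 (valence 4) → 3 H
  atom 2: O, bond orders sum to 2 (valence 2) → 0 H
  atom 3: C, bond orders sum to 4 (valence 4) → 0 H
  atom 4: O, bond orders sum to 2 (valence 2) → 0 H
  atom 5: C, bond orders sum to 3 (valence 4) → 1 H
  atom 6: C, bond orders sum to 1 (valence 4) → 3 H
  atom 7: C, bond orders sum to 2 (valence 4) → 2 H
  atom 8: C, bond orders sum to 2 (valence 4) → 2 H
  atom 9: C, bond orders sum to 2 (valence 4) → 2 H
  atom 10: C, bond orders sum to 4 (valence 4) → 0 H
  atom 11: C, bond orders sum to 4 (valence 4) → 0 H
  atom 12: C, bond orders sum to 4 (valence 4) → 0 H
  atom 13: O, bond orders sum to 2 (valence 2) → 0 H
  atom 14: O, bond orders sum to 2 (valence 2) → 0 H
  atom 15: C, bond orders sum to 1 (valence 4) → 3 H
  atom 16: C, bond orders sum to 4 (valence 4) → 0 H
  atom 17: N, bond orders sum to 1 (valence 3) → 2 H
  atom 18: C, bond orders sum to 3 (valence 4) → 1 H
  atom 19: C, bond orders sum to 3 (valence 4) → 1 H
  atom 20: C, bond orders sum to 4 (valence 4) → 0 H
  atom 21: C, bond orders sum to 1 (valence 4) → 3 H
Totals → C:16, H:23, N:1, O:4.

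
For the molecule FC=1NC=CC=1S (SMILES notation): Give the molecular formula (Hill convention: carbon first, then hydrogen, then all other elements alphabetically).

C4H4FNS

Walk through each heavy atom and fill implicit hydrogens from standard valence (C 4, N 3, O 2, S 2, halogen 1):
  atom 1: F (halogen, monovalent) → 0 H
  atom 2: C, bond orders sum to 4 (valence 4) → 0 H
  atom 3: N, bond orders sum to 2 (valence 3) → 1 H
  atom 4: C, bond orders sum to 3 (valence 4) → 1 H
  atom 5: C, bond orders sum to 3 (valence 4) → 1 H
  atom 6: C, bond orders sum to 4 (valence 4) → 0 H
  atom 7: S, bond orders sum to 1 (valence 2) → 1 H
Totals → C:4, H:4, F:1, N:1, S:1.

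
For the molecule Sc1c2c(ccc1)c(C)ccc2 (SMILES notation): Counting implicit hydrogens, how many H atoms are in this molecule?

10

Walk through each heavy atom and fill implicit hydrogens from standard valence (C 4, N 3, O 2, S 2, halogen 1); for lowercase aromatic atoms, an aromatic c carries 1 H when it has two neighbours and 0 H with three, and aromatic n carries 0 H:
  atom 1: S, bond orders sum to 1 (valence 2) → 1 H
  atom 2: aromatic c, 3 neighbours → 0 H
  atom 3: aromatic c, 3 neighbours → 0 H
  atom 4: aromatic c, 3 neighbours → 0 H
  atom 5: aromatic c, 2 neighbours → 1 H
  atom 6: aromatic c, 2 neighbours → 1 H
  atom 7: aromatic c, 2 neighbours → 1 H
  atom 8: aromatic c, 3 neighbours → 0 H
  atom 9: C, bond orders sum to 1 (valence 4) → 3 H
  atom 10: aromatic c, 2 neighbours → 1 H
  atom 11: aromatic c, 2 neighbours → 1 H
  atom 12: aromatic c, 2 neighbours → 1 H
Total hydrogens: 10.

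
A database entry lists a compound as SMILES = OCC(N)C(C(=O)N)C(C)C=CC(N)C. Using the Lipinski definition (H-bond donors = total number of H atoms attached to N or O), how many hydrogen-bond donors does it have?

Donors: find every N or O and count the H atoms it carries.
  atom 1 (O): bond orders sum to 1 → 1 H
  atom 4 (N): bond orders sum to 1 → 2 H
  atom 7 (O): bond orders sum to 2 → 0 H
  atom 8 (N): bond orders sum to 1 → 2 H
  atom 14 (N): bond orders sum to 1 → 2 H
Lipinski HBD = 7.

7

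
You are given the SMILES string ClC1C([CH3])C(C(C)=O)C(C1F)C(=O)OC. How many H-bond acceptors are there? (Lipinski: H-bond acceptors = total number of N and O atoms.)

3

N atoms: 0; O atoms: 3.
Lipinski HBA = 0 + 3 = 3.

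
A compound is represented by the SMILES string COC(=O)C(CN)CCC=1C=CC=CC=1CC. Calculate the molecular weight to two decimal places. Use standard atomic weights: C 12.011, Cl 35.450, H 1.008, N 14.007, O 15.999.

First, the molecular formula is C14H21NO2 (counting implicit H from valence).
  C: 14 × 12.011 = 168.154
  H: 21 × 1.008 = 21.168
  N: 1 × 14.007 = 14.007
  O: 2 × 15.999 = 31.998
Sum: 14×12.011 + 21×1.008 + 1×14.007 + 2×15.999 = 235.327 → 235.33 g/mol.

235.33 g/mol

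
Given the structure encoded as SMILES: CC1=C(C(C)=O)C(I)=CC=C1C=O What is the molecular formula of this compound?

C10H9IO2

Walk through each heavy atom and fill implicit hydrogens from standard valence (C 4, N 3, O 2, S 2, halogen 1):
  atom 1: C, bond orders sum to 1 (valence 4) → 3 H
  atom 2: C, bond orders sum to 4 (valence 4) → 0 H
  atom 3: C, bond orders sum to 4 (valence 4) → 0 H
  atom 4: C, bond orders sum to 4 (valence 4) → 0 H
  atom 5: C, bond orders sum to 1 (valence 4) → 3 H
  atom 6: O, bond orders sum to 2 (valence 2) → 0 H
  atom 7: C, bond orders sum to 4 (valence 4) → 0 H
  atom 8: I (halogen, monovalent) → 0 H
  atom 9: C, bond orders sum to 3 (valence 4) → 1 H
  atom 10: C, bond orders sum to 3 (valence 4) → 1 H
  atom 11: C, bond orders sum to 4 (valence 4) → 0 H
  atom 12: C, bond orders sum to 3 (valence 4) → 1 H
  atom 13: O, bond orders sum to 2 (valence 2) → 0 H
Totals → C:10, H:9, I:1, O:2.
In Hill order: C10H9IO2.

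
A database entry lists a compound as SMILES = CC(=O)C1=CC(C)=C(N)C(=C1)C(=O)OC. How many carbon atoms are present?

11

Count every carbon token in the SMILES (each C, including those in ring-closure positions and inside branches).
Carbon count: 11.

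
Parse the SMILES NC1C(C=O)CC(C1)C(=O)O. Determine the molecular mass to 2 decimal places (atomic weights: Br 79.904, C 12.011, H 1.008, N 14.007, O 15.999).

First, the molecular formula is C7H11NO3 (counting implicit H from valence).
  C: 7 × 12.011 = 84.077
  H: 11 × 1.008 = 11.088
  N: 1 × 14.007 = 14.007
  O: 3 × 15.999 = 47.997
Sum: 7×12.011 + 11×1.008 + 1×14.007 + 3×15.999 = 157.169 → 157.17 g/mol.

157.17 g/mol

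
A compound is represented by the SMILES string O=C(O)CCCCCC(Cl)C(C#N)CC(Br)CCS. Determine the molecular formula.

Walk through each heavy atom and fill implicit hydrogens from standard valence (C 4, N 3, O 2, S 2, halogen 1):
  atom 1: O, bond orders sum to 2 (valence 2) → 0 H
  atom 2: C, bond orders sum to 4 (valence 4) → 0 H
  atom 3: O, bond orders sum to 1 (valence 2) → 1 H
  atom 4: C, bond orders sum to 2 (valence 4) → 2 H
  atom 5: C, bond orders sum to 2 (valence 4) → 2 H
  atom 6: C, bond orders sum to 2 (valence 4) → 2 H
  atom 7: C, bond orders sum to 2 (valence 4) → 2 H
  atom 8: C, bond orders sum to 2 (valence 4) → 2 H
  atom 9: C, bond orders sum to 3 (valence 4) → 1 H
  atom 10: Cl (halogen, monovalent) → 0 H
  atom 11: C, bond orders sum to 3 (valence 4) → 1 H
  atom 12: C, bond orders sum to 4 (valence 4) → 0 H
  atom 13: N, bond orders sum to 3 (valence 3) → 0 H
  atom 14: C, bond orders sum to 2 (valence 4) → 2 H
  atom 15: C, bond orders sum to 3 (valence 4) → 1 H
  atom 16: Br (halogen, monovalent) → 0 H
  atom 17: C, bond orders sum to 2 (valence 4) → 2 H
  atom 18: C, bond orders sum to 2 (valence 4) → 2 H
  atom 19: S, bond orders sum to 1 (valence 2) → 1 H
Totals → C:13, H:21, Br:1, Cl:1, N:1, O:2, S:1.

C13H21BrClNO2S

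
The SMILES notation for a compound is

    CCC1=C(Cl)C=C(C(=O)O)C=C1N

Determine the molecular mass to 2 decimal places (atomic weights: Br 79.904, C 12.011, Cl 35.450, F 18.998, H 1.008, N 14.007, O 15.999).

First, the molecular formula is C9H10ClNO2 (counting implicit H from valence).
  C: 9 × 12.011 = 108.099
  Cl: 1 × 35.450 = 35.450
  H: 10 × 1.008 = 10.080
  N: 1 × 14.007 = 14.007
  O: 2 × 15.999 = 31.998
Sum: 9×12.011 + 1×35.450 + 10×1.008 + 1×14.007 + 2×15.999 = 199.634 → 199.63 g/mol.

199.63 g/mol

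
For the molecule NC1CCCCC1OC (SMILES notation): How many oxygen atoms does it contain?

Scan the SMILES for O atoms (remember two-letter symbols like Cl and Br are single atoms).
Oxygen count: 1.

1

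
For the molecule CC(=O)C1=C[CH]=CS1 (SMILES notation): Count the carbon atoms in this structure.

Count every carbon token in the SMILES (each C, including those in ring-closure positions and inside branches).
Carbon count: 6.

6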